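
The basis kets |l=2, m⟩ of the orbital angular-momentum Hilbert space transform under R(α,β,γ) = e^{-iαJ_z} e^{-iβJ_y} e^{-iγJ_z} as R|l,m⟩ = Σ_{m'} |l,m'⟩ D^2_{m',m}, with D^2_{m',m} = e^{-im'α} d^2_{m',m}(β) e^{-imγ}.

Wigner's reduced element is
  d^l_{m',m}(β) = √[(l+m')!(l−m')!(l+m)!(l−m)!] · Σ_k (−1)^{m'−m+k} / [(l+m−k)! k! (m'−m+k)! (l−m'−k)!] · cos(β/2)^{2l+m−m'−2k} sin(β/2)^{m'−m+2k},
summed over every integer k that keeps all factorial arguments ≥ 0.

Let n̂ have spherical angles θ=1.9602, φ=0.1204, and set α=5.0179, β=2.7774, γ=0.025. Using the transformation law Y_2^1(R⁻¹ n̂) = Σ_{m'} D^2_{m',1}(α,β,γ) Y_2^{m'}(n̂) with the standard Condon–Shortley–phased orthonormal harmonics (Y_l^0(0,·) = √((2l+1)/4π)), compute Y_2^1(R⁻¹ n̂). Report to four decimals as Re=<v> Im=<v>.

Re=0.0004 Im=-0.2919

Need the full column D^2_{m',1} for m'=−2..2 at α=5.0179, β=2.7774, γ=0.025.
cos(β/2)=0.181092, sin(β/2)=0.983466
d^2_{-2,1}: single k=3 term ⇒ +0.344514;  D = -0.287031-0.190534i
d^2_{-1,1}: k∈[2..3] ⇒ +0.095156 -0.935487 = -0.840331;  D = -0.232643+0.807486i
d^2_{0,1}: k∈[1..2] ⇒ +0.014306 -0.421942 = -0.407635;  D = -0.407508+0.010190i
d^2_{1,1}: k∈[0..1] ⇒ +0.001075 -0.095156 = -0.094081;  D = -0.030532-0.088989i
d^2_{2,1}: single k=0 term ⇒ -0.011681;  D = +0.009397-0.006939i
Y_2^{m'}(θ=1.9602,φ=0.1204) and Σ D·Y over m':
  (-0.2870-0.1905i)·(+0.3211-0.0788i)  (-0.2326+0.8075i)·(-0.2694+0.0326i)  (-0.4075+0.0102i)·(-0.1790+0.0000i)  (-0.0305-0.0890i)·(+0.2694+0.0326i)  (+0.0094-0.0069i)·(+0.3211+0.0788i)
Y_2^1(R⁻¹ n̂) = +0.000368-0.291912i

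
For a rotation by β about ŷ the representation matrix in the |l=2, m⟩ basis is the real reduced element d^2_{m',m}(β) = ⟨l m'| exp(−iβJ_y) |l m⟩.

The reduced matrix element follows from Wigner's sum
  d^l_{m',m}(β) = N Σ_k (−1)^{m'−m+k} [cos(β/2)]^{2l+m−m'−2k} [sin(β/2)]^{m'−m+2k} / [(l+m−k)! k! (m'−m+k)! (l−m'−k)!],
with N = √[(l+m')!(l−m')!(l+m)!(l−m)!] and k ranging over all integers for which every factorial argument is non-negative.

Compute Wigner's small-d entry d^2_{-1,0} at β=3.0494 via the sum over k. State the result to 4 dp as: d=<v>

d^2_{-1,0}(β=3.0494) via Wigner's sum:
c=cos(3.0494/2)=0.046080, s=sin(3.0494/2)=0.998938; N=√[1·6·2·2]=4.898979
k: max(0,(0)−(-1))=1 … min(2+(0),2−(-1))=2
  k=1: (−1)^0·4.8990/(2)·0.0461^3·0.9989^1 = +0.000239
  k=2: (−1)^1·4.8990/(2)·0.0461^1·0.9989^3 = -0.112513
d^2_{-1,0}(3.0494) = +0.000239 -0.112513 = -0.112274

d=-0.1123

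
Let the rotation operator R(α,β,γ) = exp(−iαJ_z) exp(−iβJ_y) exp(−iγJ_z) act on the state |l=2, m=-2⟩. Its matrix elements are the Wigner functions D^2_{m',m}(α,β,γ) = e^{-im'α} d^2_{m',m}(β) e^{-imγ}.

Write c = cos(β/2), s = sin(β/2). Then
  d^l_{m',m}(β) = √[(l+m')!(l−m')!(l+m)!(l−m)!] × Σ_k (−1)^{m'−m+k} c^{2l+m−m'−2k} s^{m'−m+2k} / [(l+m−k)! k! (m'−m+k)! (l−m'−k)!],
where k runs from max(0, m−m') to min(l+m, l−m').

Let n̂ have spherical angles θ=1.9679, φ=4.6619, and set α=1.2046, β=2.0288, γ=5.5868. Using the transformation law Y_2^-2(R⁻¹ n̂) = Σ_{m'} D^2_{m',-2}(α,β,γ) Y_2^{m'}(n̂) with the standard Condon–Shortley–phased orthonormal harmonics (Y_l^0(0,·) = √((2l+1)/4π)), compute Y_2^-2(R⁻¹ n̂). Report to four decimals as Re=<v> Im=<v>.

Need the full column D^2_{m',-2} for m'=−2..2 at α=1.2046, β=2.0288, γ=5.5868.
cos(β/2)=0.528130, sin(β/2)=0.849164
d^2_{-2,-2}: single k=0 term ⇒ +0.077797;  D = +0.040953+0.066145i
d^2_{-1,-2}: single k=0 term ⇒ -0.250174;  D = -0.245758+0.046798i
d^2_{0,-2}: single k=0 term ⇒ +0.492651;  D = +0.087242-0.484865i
d^2_{1,-2}: single k=0 term ⇒ -0.646763;  D = +0.553325+0.334863i
d^2_{2,-2}: single k=0 term ⇒ +0.519955;  D = -0.410640+0.318949i
Y_2^{m'}(θ=1.9679,φ=4.6619) and Σ D·Y over m':
  (+0.0410+0.0661i)·(-0.3268-0.0331i)  (-0.2458+0.0468i)·(+0.0139-0.2752i)  (+0.0872-0.4849i)·(-0.1739+0.0000i)  (+0.5533+0.3349i)·(-0.0139-0.2752i)  (-0.4106+0.3189i)·(-0.3268+0.0331i)
Y_2^-2(R⁻¹ n̂) = +0.191197-0.145152i

Re=0.1912 Im=-0.1452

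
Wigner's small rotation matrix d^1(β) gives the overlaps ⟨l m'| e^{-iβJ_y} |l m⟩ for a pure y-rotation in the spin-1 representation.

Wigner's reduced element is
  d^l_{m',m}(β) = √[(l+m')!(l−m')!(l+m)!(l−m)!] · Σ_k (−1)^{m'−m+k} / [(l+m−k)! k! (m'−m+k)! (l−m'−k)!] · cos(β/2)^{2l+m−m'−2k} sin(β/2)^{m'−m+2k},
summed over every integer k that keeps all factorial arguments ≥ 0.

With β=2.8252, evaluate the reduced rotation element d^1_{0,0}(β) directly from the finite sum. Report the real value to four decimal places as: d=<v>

d^1_{0,0}(β=2.8252) via Wigner's sum:
c=cos(2.8252/2)=0.157537, s=sin(2.8252/2)=0.987513; N=√[1·1·1·1]=1.000000
The bounds max(0,m−m')=0 and min(l+m,l−m')=1 give 2 terms
  k=0: (−1)^0·1.0000/(1)·0.1575^2·0.9875^0 = +0.024818
  k=1: (−1)^1·1.0000/(1)·0.1575^0·0.9875^2 = -0.975182
d^1_{0,0}(2.8252) = +0.024818 -0.975182 = -0.950364

d=-0.9504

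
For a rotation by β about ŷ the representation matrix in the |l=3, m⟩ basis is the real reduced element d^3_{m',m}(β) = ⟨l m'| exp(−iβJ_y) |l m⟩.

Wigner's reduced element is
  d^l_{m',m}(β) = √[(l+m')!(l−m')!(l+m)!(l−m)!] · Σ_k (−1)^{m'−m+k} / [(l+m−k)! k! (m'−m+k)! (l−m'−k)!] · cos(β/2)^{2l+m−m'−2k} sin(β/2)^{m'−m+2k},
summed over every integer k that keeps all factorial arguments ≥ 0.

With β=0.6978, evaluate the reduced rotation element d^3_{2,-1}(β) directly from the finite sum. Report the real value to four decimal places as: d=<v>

d=-0.1958

d^3_{2,-1}(β=0.6978) via Wigner's sum:
c=cos(0.6978/2)=0.939749, s=sin(0.6978/2)=0.341864; N=√[120·1·2·24]=75.894664
Admissible k: 0..1 (factorial args all ≥0)
  k=0: (−1)^3·75.8947/(12)·0.9397^3·0.3419^3 = -0.209714
  k=1: (−1)^4·75.8947/(24)·0.9397^1·0.3419^5 = +0.013877
d^3_{2,-1}(0.6978) = -0.209714 +0.013877 = -0.195837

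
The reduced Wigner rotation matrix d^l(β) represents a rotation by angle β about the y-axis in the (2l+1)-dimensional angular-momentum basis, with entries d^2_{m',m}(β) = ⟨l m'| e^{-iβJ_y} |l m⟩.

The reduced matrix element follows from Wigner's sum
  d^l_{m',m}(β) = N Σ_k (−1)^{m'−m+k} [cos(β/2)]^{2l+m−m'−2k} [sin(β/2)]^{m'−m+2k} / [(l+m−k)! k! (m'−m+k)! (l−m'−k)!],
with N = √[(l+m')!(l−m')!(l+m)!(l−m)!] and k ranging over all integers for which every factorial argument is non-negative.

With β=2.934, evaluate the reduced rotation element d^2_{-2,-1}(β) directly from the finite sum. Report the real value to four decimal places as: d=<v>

d=0.0022

d^2_{-2,-1}(β=2.934) via Wigner's sum:
Half-angle: c=0.103610, s=0.994618. N=√(1·24·1·6)=12.000000
k∈{1} keeps every argument non-negative
  k=1: (−1)^0·12.0000/(6)·0.1036^3·0.9946^1 = +0.002213
d^2_{-2,-1}(2.934) = +0.002213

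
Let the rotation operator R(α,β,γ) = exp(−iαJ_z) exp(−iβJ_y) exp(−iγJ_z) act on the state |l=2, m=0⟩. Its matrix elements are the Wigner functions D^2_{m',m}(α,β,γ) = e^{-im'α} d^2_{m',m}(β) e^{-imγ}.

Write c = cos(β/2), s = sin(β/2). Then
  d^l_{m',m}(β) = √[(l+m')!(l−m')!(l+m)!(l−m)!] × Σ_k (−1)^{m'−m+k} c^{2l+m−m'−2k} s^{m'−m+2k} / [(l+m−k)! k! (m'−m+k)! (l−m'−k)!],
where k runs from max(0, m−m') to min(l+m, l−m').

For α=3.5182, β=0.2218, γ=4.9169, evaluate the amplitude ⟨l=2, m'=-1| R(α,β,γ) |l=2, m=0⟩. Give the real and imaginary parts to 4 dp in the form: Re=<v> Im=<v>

First d^2_{-1,0}(β=0.2218), then the phase factors e^{-i(-1)α} and e^{-i(0)γ}:
c=cos(0.2218/2)=0.993857, s=sin(0.2218/2)=0.110673; N=√[1·6·2·2]=4.898979
Admissible k: 1..2 (factorial args all ≥0)
  k=1: (−1)^0·4.8990/(2)·0.9939^3·0.1107^1 = +0.266127
  k=2: (−1)^1·4.8990/(2)·0.9939^1·0.1107^3 = -0.003300
d^2_{-1,0}(0.2218) = +0.266127 -0.003300 = +0.262826
Attach z-rotation phases: D = e^{-i(-1)(3.5182)}·(+0.262826)·e^{-i(0)(4.9169)} = -0.244407-0.096659i

Re=-0.2444 Im=-0.0967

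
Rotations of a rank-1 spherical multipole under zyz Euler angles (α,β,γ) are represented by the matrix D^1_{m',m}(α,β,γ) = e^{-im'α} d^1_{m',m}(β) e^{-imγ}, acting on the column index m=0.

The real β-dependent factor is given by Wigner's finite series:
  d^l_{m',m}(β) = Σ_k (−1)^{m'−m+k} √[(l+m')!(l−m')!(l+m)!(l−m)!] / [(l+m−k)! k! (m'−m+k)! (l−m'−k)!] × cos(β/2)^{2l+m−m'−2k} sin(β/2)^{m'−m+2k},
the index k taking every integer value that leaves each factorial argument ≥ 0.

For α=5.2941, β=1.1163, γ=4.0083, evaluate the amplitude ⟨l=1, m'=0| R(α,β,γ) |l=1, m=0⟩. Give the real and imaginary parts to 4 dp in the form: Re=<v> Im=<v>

Re=0.4390 Im=0.0000

D^1_{0,0}(5.2941,1.1163,4.0083) = e^{-i·0·5.2941}·d^1_{0,0}(1.1163)·e^{-i·0·4.0083}. Compute d first:
c=cos(1.1163/2)=0.848236, s=sin(1.1163/2)=0.529618; N=√[1·1·1·1]=1.000000
k: max(0,(0)−(0))=0 … min(1+(0),1−(0))=1
  k=0: (−1)^0·1.0000/(1)·0.8482^2·0.5296^0 = +0.719505
  k=1: (−1)^1·1.0000/(1)·0.8482^0·0.5296^2 = -0.280495
d^1_{0,0}(1.1163) = +0.719505 -0.280495 = +0.439010
Phases: e^{-i·(0)·5.2941}=+1.000000+0.000000i, e^{-i·(0)·4.0083}=+1.000000+0.000000i ⇒ D=+0.439010+0.000000i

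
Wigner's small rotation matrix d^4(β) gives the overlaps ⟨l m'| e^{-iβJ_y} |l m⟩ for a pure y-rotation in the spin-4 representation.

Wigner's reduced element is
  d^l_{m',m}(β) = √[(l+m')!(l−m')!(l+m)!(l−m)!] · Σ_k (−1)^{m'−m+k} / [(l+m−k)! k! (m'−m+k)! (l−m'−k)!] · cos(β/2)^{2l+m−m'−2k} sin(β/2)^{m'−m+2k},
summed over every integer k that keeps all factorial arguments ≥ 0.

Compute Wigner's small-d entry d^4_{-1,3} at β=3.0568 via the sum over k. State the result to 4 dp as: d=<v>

d^4_{-1,3}(β=3.0568) via Wigner's sum:
Half-angle: c=0.042384, s=0.999101. N=√(6·120·5040·1)=1904.940944
k: max(0,(3)−(-1))=4 … min(4+(3),4−(-1))=5
  k=4: (−1)^0·1904.9409/(144)·0.0424^4·0.9991^4 = +0.000043
  k=5: (−1)^1·1904.9409/(240)·0.0424^2·0.9991^6 = -0.014182
d^4_{-1,3}(3.0568) = +0.000043 -0.014182 = -0.014139

d=-0.0141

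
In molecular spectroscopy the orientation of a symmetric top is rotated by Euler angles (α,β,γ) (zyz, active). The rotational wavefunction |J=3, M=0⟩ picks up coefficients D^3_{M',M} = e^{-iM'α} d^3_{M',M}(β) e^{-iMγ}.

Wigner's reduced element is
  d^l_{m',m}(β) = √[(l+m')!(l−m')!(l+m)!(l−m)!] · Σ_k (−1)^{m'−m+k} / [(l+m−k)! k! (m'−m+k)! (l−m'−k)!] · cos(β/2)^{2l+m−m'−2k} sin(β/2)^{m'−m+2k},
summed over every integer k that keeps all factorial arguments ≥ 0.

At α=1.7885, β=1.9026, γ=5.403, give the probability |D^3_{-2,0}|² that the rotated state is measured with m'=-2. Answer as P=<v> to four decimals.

P=0.1590

First d^3_{-2,0}(β=1.9026), then the phase factors e^{-i(-2)α} and e^{-i(0)γ}:
With c≡cos(β/2)=0.580625 and s≡sin(β/2)=0.814171, N=[1·120·6·6]^{1/2}=65.726707
k∈{2,3} keeps every argument non-negative
  k=2: (−1)^0·65.7267/(12)·0.5806^4·0.8142^2 = +0.412644
  k=3: (−1)^1·65.7267/(12)·0.5806^2·0.8142^4 = -0.811362
d^3_{-2,0}(1.9026) = +0.412644 -0.811362 = -0.398719
|D^3_{-2,0}|² = |d^3_{-2,0}(β)|² = (-0.398719)² = 0.158977 (the z-rotation phases have unit modulus)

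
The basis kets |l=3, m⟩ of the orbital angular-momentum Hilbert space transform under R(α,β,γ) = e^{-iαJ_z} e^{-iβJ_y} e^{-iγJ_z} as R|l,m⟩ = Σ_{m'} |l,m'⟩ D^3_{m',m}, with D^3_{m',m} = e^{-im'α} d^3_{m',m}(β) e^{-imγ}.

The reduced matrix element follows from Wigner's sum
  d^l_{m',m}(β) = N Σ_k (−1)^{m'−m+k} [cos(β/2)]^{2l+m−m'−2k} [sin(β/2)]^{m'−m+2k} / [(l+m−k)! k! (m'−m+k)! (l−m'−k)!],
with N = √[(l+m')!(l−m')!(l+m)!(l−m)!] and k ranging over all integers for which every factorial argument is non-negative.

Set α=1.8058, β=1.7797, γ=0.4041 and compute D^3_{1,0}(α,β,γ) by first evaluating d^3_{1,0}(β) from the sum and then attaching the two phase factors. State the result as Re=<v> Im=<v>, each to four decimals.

D^3_{1,0}(1.8058,1.7797,0.4041) = e^{-i·1·1.8058}·d^3_{1,0}(1.7797)·e^{-i·0·0.4041}. Compute d first:
Half-angle: c=0.629529, s=0.776977. N=√(24·2·6·6)=41.569219
k: max(0,(0)−(1))=0 … min(3+(0),3−(1))=2
  k=0: (−1)^1·41.5692/(12)·0.6295^5·0.7770^1 = -0.266119
  k=1: (−1)^2·41.5692/(4)·0.6295^3·0.7770^3 = +1.216139
  k=2: (−1)^3·41.5692/(12)·0.6295^1·0.7770^5 = -0.617515
d^3_{1,0}(1.7797) = -0.266119 +1.216139 -0.617515 = +0.332505
Phases: e^{-i·(1)·1.8058}=-0.232847-0.972513i, e^{-i·(0)·0.4041}=+1.000000+0.000000i ⇒ D=-0.077423-0.323365i

Re=-0.0774 Im=-0.3234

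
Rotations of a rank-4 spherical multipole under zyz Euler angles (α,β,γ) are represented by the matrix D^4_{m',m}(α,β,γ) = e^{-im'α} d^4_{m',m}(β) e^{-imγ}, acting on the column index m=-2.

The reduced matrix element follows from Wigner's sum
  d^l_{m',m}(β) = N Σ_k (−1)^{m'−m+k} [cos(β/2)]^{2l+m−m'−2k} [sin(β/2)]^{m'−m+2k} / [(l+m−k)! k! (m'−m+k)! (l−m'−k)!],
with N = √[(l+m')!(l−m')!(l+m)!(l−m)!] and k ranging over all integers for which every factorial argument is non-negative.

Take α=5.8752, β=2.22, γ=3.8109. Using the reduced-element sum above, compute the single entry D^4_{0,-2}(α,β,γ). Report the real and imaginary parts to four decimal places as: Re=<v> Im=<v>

D^4_{0,-2}(5.8752,2.22,3.8109) = e^{-i·0·5.8752}·d^4_{0,-2}(2.22)·e^{-i·-2·3.8109}. Compute d first:
c=cos(2.22/2)=0.444662, s=sin(2.22/2)=0.895699; N=√[24·24·2·720]=910.735966
Admissible k: 0..2 (factorial args all ≥0)
  k=0: (−1)^2·910.7360/(96)·0.4447^6·0.8957^2 = +0.058833
  k=1: (−1)^3·910.7360/(36)·0.4447^4·0.8957^4 = -0.636584
  k=2: (−1)^4·910.7360/(96)·0.4447^2·0.8957^6 = +0.968617
d^4_{0,-2}(2.22) = +0.058833 -0.636584 +0.968617 = +0.390866
D = (+1.000000+0.000000i)·(+0.390866)·(+0.230101+0.973167i) = +0.089939+0.380377i

Re=0.0899 Im=0.3804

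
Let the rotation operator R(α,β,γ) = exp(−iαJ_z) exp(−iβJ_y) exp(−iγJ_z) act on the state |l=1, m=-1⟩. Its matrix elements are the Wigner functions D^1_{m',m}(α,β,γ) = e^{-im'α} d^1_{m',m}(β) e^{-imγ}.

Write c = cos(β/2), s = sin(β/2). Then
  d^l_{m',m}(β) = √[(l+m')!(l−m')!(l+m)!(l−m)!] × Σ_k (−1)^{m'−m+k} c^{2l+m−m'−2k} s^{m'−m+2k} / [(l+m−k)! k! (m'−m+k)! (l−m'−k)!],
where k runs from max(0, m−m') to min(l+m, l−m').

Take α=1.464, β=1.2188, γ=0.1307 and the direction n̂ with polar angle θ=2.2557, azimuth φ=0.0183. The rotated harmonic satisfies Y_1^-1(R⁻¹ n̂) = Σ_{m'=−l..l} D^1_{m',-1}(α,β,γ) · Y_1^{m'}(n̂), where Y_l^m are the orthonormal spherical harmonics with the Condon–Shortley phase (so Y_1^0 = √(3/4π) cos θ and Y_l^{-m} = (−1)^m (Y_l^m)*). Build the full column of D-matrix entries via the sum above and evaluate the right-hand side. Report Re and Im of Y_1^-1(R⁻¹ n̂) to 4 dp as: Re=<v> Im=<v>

Re=0.1802 Im=0.2915

Need the full column D^1_{m',-1} for m'=−1..1 at α=1.464, β=1.2188, γ=0.1307.
cos(β/2)=0.819992, sin(β/2)=0.572376
d^1_{-1,-1}: single k=0 term ⇒ +0.672386;  D = -0.016071+0.672194i
d^1_{0,-1}: single k=0 term ⇒ -0.663751;  D = -0.658090-0.086506i
d^1_{1,-1}: single k=0 term ⇒ +0.327614;  D = +0.077078-0.318418i
Y_1^{m'}(θ=2.2557,φ=0.0183) and Σ D·Y over m':
  (-0.0161+0.6722i)·(+0.2675-0.0049i)  (-0.6581-0.0865i)·(-0.3091+0.0000i)  (+0.0771-0.3184i)·(-0.2675-0.0049i)
Y_1^-1(R⁻¹ n̂) = +0.180220+0.291461i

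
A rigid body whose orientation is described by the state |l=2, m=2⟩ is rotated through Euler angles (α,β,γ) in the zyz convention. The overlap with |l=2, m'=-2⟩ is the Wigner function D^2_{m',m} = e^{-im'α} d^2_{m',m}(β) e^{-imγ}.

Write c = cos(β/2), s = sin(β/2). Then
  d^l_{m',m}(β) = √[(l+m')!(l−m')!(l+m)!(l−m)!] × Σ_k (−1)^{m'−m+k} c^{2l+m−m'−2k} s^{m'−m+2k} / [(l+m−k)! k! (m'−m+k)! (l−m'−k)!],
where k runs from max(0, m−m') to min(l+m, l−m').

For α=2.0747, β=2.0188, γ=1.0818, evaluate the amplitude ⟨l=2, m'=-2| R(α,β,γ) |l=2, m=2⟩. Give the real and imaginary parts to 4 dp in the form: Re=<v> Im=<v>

Split into d^2_{-2,2}(β=2.0188) × two z-phases.
Half-angle: c=0.532369, s=0.846513. N=√(1·24·24·1)=24.000000
k∈{4} keeps every argument non-negative
  k=4: (−1)^0·24.0000/(24)·0.5324^0·0.8465^4 = +0.513492
d^2_{-2,2}(2.0188) = +0.513492
Phases: e^{-i·(-2)·2.0747}=-0.533716-0.845664i, e^{-i·(2)·1.0818}=-0.558689-0.829378i ⇒ D=-0.207037+0.469904i

Re=-0.2070 Im=0.4699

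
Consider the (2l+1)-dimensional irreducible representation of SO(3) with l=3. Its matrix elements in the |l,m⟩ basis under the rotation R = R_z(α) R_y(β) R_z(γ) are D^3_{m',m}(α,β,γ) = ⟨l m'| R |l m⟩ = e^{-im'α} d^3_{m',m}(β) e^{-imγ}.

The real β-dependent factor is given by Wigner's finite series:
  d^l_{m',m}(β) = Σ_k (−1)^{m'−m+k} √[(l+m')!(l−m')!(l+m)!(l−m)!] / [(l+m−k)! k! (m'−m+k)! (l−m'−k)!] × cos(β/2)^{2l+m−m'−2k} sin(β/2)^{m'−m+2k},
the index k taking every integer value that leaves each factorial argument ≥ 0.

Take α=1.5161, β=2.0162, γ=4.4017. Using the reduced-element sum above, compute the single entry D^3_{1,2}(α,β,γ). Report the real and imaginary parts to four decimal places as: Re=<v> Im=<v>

First d^3_{1,2}(β=2.0162), then the phase factors e^{-i(1)α} and e^{-i(2)γ}:
Half-angle: c=0.533469, s=0.845820. N=√(24·2·120·1)=75.894664
k∈{1,2} keeps every argument non-negative
  k=1: (−1)^0·75.8947/(24)·0.5335^5·0.8458^1 = +0.115564
  k=2: (−1)^1·75.8947/(12)·0.5335^3·0.8458^3 = -0.581019
d^3_{1,2}(2.0162) = +0.115564 -0.581019 = -0.465455
Attach z-rotation phases: D = e^{-i(1)(1.5161)}·(-0.465455)·e^{-i(2)(4.4017)} = +0.291252-0.363071i

Re=0.2913 Im=-0.3631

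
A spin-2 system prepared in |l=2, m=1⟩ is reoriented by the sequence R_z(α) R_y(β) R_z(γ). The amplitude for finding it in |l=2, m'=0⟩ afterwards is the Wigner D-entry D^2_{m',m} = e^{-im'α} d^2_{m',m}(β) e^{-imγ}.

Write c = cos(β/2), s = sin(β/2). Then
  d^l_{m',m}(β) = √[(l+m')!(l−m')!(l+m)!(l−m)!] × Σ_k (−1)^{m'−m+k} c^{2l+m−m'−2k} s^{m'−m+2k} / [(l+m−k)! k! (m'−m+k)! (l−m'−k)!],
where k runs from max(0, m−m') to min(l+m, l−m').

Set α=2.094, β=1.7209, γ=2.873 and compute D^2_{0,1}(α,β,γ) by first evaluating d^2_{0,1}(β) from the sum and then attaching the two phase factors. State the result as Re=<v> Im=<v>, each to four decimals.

First d^2_{0,1}(β=1.7209), then the phase factors e^{-i(0)α} and e^{-i(1)γ}:
c=cos(1.7209/2)=0.652096, s=sin(1.7209/2)=0.758136; N=√[2·2·6·1]=4.898979
k∈{1,2} keeps every argument non-negative
  k=1: (−1)^0·4.8990/(2)·0.6521^3·0.7581^1 = +0.514942
  k=2: (−1)^1·4.8990/(2)·0.6521^1·0.7581^3 = -0.696032
d^2_{0,1}(1.7209) = +0.514942 -0.696032 = -0.181090
Attach z-rotation phases: D = e^{-i(0)(2.094)}·(-0.181090)·e^{-i(1)(2.873)} = +0.174597+0.048057i

Re=0.1746 Im=0.0481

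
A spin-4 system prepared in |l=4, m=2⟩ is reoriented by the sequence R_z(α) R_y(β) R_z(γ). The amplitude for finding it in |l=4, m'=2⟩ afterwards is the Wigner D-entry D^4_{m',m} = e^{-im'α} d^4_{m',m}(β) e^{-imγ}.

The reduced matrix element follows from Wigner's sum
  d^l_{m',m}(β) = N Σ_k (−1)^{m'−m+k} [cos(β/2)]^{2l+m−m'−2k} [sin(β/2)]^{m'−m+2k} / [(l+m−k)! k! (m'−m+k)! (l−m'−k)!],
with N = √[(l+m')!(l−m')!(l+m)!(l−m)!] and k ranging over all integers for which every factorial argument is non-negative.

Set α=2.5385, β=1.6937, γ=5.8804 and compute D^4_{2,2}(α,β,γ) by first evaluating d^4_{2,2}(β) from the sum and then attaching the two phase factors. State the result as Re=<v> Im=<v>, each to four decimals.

D^4_{2,2}(2.5385,1.6937,5.8804) = e^{-i·2·2.5385}·d^4_{2,2}(1.6937)·e^{-i·2·5.8804}. Compute d first:
c=cos(1.6937/2)=0.662346, s=sin(1.6937/2)=0.749198; N=√[720·2·720·2]=1440.000000
The bounds max(0,m−m')=0 and min(l+m,l−m')=2 give 3 terms
  k=0: (−1)^0·1440.0000/(1440)·0.6623^8·0.7492^0 = +0.037041
  k=1: (−1)^1·1440.0000/(120)·0.6623^6·0.7492^2 = -0.568703
  k=2: (−1)^2·1440.0000/(96)·0.6623^4·0.7492^4 = +0.909532
d^4_{2,2}(1.6937) = +0.037041 -0.568703 +0.909532 = +0.377870
Attach z-rotation phases: D = e^{-i(2)(2.5385)}·(+0.377870)·e^{-i(2)(5.8804)} = -0.161278+0.341724i

Re=-0.1613 Im=0.3417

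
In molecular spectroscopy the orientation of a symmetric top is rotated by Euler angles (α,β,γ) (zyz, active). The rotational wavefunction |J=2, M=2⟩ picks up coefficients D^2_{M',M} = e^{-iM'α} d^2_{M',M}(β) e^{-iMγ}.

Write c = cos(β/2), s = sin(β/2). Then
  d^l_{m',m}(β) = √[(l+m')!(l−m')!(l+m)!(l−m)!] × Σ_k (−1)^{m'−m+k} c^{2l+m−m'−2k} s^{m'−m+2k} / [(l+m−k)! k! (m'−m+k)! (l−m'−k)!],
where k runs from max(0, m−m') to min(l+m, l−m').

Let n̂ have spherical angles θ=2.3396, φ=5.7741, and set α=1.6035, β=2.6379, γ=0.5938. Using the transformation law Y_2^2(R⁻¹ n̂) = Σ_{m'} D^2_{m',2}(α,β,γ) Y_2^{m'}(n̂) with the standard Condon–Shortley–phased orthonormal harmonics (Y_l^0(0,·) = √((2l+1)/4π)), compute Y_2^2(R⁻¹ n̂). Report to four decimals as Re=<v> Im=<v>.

Need the full column D^2_{m',2} for m'=−2..2 at α=1.6035, β=2.6379, γ=0.5938.
cos(β/2)=0.249192, sin(β/2)=0.968454
d^2_{-2,2}: single k=4 term ⇒ +0.879662;  D = -0.381516+0.792623i
d^2_{-1,2}: single k=3 term ⇒ +0.452691;  D = +0.414100+0.182893i
d^2_{0,2}: single k=2 term ⇒ +0.142660;  D = +0.053339-0.132314i
d^2_{1,2}: single k=1 term ⇒ +0.029972;  D = -0.028150-0.010291i
d^2_{2,2}: single k=0 term ⇒ +0.003856;  D = -0.001205+0.003663i
Y_2^{m'}(θ=2.3396,φ=5.7741) and Σ D·Y over m':
  (-0.3815+0.7926i)·(+0.1047+0.1698i)  (+0.4141+0.1829i)·(-0.3371-0.1882i)  (+0.0533-0.1323i)·(+0.1420+0.0000i)  (-0.0281-0.0103i)·(+0.3371-0.1882i)  (-0.0012+0.0037i)·(+0.1047-0.1698i)
Y_2^2(R⁻¹ n̂) = -0.283123-0.137717i

Re=-0.2831 Im=-0.1377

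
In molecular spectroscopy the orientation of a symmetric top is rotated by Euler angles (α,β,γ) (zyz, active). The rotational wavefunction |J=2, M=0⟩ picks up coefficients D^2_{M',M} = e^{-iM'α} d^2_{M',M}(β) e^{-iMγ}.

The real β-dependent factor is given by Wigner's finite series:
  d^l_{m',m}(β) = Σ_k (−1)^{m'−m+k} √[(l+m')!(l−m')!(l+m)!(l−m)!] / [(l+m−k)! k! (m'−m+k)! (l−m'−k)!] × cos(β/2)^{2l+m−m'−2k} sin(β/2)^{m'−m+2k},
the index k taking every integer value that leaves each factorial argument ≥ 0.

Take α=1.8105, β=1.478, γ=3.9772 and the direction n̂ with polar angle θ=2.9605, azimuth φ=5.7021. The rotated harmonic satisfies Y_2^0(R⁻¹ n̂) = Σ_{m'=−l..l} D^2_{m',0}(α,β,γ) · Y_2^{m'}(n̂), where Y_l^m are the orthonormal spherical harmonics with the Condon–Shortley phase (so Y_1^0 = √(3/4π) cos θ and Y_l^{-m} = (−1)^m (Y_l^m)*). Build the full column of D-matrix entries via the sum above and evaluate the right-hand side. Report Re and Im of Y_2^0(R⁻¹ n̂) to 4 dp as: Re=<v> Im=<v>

Re=-0.2686 Im=0.0000

Need the full column D^2_{m',0} for m'=−2..2 at α=1.8105, β=1.478, γ=3.9772.
cos(β/2)=0.739142, sin(β/2)=0.673549
d^2_{-2,0}: single k=2 term ⇒ +0.607114;  D = -0.538673-0.280034i
d^2_{-1,0}: k∈[1..2] ⇒ +0.666238 -0.553237 = +0.113000;  D = -0.026828+0.109770i
d^2_{0,0}: k∈[0..2] ⇒ +0.298478 -0.991414 +0.205815 = -0.487120;  D = -0.487120+0.000000i
d^2_{1,0}: k∈[0..1] ⇒ -0.666238 +0.553237 = -0.113000;  D = +0.026828+0.109770i
d^2_{2,0}: single k=0 term ⇒ +0.607114;  D = -0.538673+0.280034i
Y_2^{m'}(θ=2.9605,φ=5.7021) and Σ D·Y over m':
  (-0.5387-0.2800i)·(+0.0050+0.0115i)  (-0.0268+0.1098i)·(-0.1144-0.0751i)  (-0.4871+0.0000i)·(+0.6001+0.0000i)  (+0.0268+0.1098i)·(+0.1144-0.0751i)  (-0.5387+0.2800i)·(+0.0050-0.0115i)
Y_2^0(R⁻¹ n̂) = -0.268609+0.000000i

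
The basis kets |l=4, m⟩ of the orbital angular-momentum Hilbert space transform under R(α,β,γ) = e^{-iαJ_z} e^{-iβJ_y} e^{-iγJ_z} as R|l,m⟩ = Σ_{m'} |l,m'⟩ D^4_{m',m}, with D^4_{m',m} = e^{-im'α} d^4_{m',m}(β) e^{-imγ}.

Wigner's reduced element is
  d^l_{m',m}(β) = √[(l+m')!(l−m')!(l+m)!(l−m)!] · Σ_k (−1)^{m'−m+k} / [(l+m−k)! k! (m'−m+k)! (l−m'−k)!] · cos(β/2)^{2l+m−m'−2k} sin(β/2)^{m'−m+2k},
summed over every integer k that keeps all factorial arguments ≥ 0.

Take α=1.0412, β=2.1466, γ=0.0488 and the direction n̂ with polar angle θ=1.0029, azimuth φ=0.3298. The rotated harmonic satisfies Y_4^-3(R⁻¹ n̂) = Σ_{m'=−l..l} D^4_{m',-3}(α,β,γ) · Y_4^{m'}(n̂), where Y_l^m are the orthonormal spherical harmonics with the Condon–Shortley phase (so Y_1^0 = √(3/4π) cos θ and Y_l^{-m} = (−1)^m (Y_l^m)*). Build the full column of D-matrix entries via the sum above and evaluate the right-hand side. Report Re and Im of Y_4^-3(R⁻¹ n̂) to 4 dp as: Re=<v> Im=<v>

Need the full column D^4_{m',-3} for m'=−4..4 at α=1.0412, β=2.1466, γ=0.0488.
cos(β/2)=0.477227, sin(β/2)=0.878780
d^4_{-4,-3}: single k=1 term ⇒ +0.014012;  D = -0.005472-0.012899i
d^4_{-3,-3}: k∈[0..1] ⇒ +0.002690 -0.063857 = -0.061167;  D = +0.060663+0.007833i
d^4_{-2,-3}: k∈[0..1] ⇒ -0.018536 +0.188560 = +0.170024;  D = -0.103976+0.134526i
d^4_{-1,-3}: k∈[0..1] ⇒ +0.072407 -0.409204 = -0.336797;  D = -0.125924-0.312370i
d^4_{0,-3}: k∈[0..1] ⇒ -0.198760 +0.673969 = +0.475209;  D = +0.470125+0.069322i
d^4_{1,-3}: k∈[0..1] ⇒ +0.409204 -0.832533 = -0.423329;  D = -0.264867+0.330232i
d^4_{2,-3}: k∈[0..1] ⇒ -0.639383 +0.722687 = +0.083304;  D = -0.029751-0.077811i
d^4_{3,-3}: k∈[0..1] ⇒ +0.734225 -0.355666 = +0.378559;  D = -0.373456-0.061952i
d^4_{4,-3}: single k=0 term ⇒ -0.546300;  D = +0.349418-0.419941i
Y_4^{m'}(θ=1.0029,φ=0.3298) and Σ D·Y over m':
  (-0.0055-0.0129i)·(+0.0556-0.2165i)  (+0.0607+0.0078i)·(+0.2215-0.3371i)  (-0.1040+0.1345i)·(+0.1926-0.1493i)  (-0.1259-0.3124i)·(-0.1979+0.0677i)  (+0.4701+0.0693i)·(-0.2909+0.0000i)  (-0.2649+0.3302i)·(+0.1979+0.0677i)  (-0.0298-0.0778i)·(+0.1926+0.1493i)  (-0.3735-0.0620i)·(-0.2215-0.3371i)  (+0.3494-0.4199i)·(+0.0556+0.2165i)
Y_4^-3(R⁻¹ n̂) = +0.025692+0.276167i

Re=0.0257 Im=0.2762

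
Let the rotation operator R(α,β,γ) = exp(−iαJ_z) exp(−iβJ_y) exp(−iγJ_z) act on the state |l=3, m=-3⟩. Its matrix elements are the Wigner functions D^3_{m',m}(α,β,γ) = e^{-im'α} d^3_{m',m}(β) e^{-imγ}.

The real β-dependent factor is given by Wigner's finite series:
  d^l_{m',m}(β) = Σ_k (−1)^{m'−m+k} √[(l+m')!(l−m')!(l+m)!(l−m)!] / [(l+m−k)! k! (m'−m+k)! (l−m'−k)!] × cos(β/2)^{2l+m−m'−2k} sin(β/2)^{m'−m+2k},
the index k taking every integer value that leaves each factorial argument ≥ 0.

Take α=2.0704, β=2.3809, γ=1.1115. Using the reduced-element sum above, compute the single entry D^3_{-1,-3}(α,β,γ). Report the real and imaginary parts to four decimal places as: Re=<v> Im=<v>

Re=0.0405 Im=-0.0488

Split into d^3_{-1,-3}(β=2.3809) × two z-phases.
c=cos(2.3809/2)=0.371242, s=sin(2.3809/2)=0.928536; N=√[2·24·1·720]=185.903201
k: max(0,(-3)−(-1))=0 … min(3+(-3),3−(-1))=0
  k=0: (−1)^2·185.9032/(48)·0.3712^4·0.9285^2 = +0.063427
d^3_{-1,-3}(2.3809) = +0.063427
Phases: e^{-i·(-1)·2.0704}=-0.479078+0.877773i, e^{-i·(-3)·1.1115}=-0.981451-0.191713i ⇒ D=+0.040496-0.048816i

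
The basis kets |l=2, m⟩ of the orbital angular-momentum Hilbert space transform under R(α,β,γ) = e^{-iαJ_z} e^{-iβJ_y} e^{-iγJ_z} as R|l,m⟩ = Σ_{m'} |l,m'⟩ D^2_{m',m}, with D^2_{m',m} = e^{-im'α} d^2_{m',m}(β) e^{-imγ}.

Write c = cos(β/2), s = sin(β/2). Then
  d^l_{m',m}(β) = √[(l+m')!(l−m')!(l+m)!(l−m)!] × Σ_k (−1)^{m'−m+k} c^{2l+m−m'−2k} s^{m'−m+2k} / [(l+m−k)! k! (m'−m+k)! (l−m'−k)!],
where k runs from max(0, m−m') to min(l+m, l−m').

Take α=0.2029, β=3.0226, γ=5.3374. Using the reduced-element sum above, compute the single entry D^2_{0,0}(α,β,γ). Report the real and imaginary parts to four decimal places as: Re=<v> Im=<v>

D^2_{0,0}(0.2029,3.0226,5.3374) = e^{-i·0·0.2029}·d^2_{0,0}(3.0226)·e^{-i·0·5.3374}. Compute d first:
With c≡cos(β/2)=0.059461 and s≡sin(β/2)=0.998231, N=[2·2·2·2]^{1/2}=4.000000
k∈{0,1,2} keeps every argument non-negative
  k=0: (−1)^0·4.0000/(4)·0.0595^4·0.9982^0 = +0.000013
  k=1: (−1)^1·4.0000/(1)·0.0595^2·0.9982^2 = -0.014093
  k=2: (−1)^2·4.0000/(4)·0.0595^0·0.9982^4 = +0.992941
d^2_{0,0}(3.0226) = +0.000013 -0.014093 +0.992941 = +0.978861
Attach z-rotation phases: D = e^{-i(0)(0.2029)}·(+0.978861)·e^{-i(0)(5.3374)} = +0.978861+0.000000i

Re=0.9789 Im=0.0000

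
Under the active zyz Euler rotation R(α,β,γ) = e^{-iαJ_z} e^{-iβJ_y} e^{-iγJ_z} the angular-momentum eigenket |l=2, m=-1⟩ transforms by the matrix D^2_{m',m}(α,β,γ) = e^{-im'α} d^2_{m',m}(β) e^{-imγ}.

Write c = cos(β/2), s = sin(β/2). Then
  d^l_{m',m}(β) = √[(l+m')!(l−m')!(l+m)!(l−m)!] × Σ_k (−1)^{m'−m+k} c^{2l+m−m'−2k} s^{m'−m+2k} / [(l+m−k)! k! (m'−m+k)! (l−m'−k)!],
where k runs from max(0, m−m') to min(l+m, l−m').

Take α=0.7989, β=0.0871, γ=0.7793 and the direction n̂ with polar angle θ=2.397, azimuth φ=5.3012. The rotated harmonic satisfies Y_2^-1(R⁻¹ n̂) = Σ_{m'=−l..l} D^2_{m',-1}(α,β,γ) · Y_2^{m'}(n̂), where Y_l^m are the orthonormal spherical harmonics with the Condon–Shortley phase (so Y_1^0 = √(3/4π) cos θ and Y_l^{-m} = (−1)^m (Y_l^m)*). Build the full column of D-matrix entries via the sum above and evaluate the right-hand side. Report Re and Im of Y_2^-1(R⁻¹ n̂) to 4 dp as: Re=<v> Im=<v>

Re=0.2995 Im=-0.2403

Need the full column D^2_{m',-1} for m'=−2..2 at α=0.7989, β=0.0871, γ=0.7793.
cos(β/2)=0.999052, sin(β/2)=0.043536
d^2_{-2,-1}: single k=1 term ⇒ +0.086825;  D = -0.062665+0.060098i
d^2_{-1,-1}: k∈[0..1] ⇒ +0.996213 -0.005675 = +0.990537;  D = -0.007334+0.990510i
d^2_{0,-1}: k∈[0..1] ⇒ -0.106339 +0.000202 = -0.106137;  D = -0.075506-0.074591i
d^2_{1,-1}: k∈[0..1] ⇒ +0.005675 -0.000004 = +0.005672;  D = +0.005671-0.000111i
d^2_{2,-1}: single k=0 term ⇒ -0.000165;  D = -0.000113+0.000120i
Y_2^{m'}(θ=2.397,φ=5.3012) and Σ D·Y over m':
  (-0.0627+0.0601i)·(-0.0680+0.1639i)  (-0.0073+0.9905i)·(-0.2138-0.3202i)  (-0.0755-0.0746i)·(+0.1963+0.0000i)  (+0.0057-0.0001i)·(+0.2138-0.3202i)  (-0.0001+0.0001i)·(-0.0680-0.1639i)
Y_2^-1(R⁻¹ n̂) = +0.299484-0.240256i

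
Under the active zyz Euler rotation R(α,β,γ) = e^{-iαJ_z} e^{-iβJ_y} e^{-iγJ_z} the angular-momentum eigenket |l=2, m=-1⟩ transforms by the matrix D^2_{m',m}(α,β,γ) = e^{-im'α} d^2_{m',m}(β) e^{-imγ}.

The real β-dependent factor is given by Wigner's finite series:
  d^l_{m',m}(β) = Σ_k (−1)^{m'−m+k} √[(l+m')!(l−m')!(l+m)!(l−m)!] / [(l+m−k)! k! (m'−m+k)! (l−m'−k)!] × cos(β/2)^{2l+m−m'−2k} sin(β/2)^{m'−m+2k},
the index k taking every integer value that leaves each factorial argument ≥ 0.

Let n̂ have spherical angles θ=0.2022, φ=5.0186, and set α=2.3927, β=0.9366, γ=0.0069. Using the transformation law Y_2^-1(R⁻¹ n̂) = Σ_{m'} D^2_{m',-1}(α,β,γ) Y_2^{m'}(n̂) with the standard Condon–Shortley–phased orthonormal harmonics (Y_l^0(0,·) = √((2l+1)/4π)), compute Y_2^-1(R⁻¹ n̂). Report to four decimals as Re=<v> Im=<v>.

Re=-0.3030 Im=-0.0357

Need the full column D^2_{m',-1} for m'=−2..2 at α=2.3927, β=0.9366, γ=0.0069.
cos(β/2)=0.892337, sin(β/2)=0.451370
d^2_{-2,-1}: single k=1 term ⇒ +0.641430;  D = +0.051203-0.639383i
d^2_{-1,-1}: k∈[0..1] ⇒ +0.634038 -0.486681 = +0.147357;  D = -0.108621+0.099578i
d^2_{0,-1}: k∈[0..1] ⇒ -0.785588 +0.201003 = -0.584585;  D = -0.584571-0.004034i
d^2_{1,-1}: k∈[0..1] ⇒ +0.486681 -0.041508 = +0.445173;  D = -0.323965-0.305329i
d^2_{2,-1}: single k=0 term ⇒ -0.164118;  D = -0.010842-0.163760i
Y_2^{m'}(θ=0.2022,φ=5.0186) and Σ D·Y over m':
  (+0.0512-0.6394i)·(-0.0127+0.0090i)  (-0.1086+0.0996i)·(+0.0458+0.1449i)  (-0.5846-0.0040i)·(+0.5926+0.0000i)  (-0.3240-0.3053i)·(-0.0458+0.1449i)  (-0.0108-0.1638i)·(-0.0127-0.0090i)
Y_2^-1(R⁻¹ n̂) = -0.303003-0.035734i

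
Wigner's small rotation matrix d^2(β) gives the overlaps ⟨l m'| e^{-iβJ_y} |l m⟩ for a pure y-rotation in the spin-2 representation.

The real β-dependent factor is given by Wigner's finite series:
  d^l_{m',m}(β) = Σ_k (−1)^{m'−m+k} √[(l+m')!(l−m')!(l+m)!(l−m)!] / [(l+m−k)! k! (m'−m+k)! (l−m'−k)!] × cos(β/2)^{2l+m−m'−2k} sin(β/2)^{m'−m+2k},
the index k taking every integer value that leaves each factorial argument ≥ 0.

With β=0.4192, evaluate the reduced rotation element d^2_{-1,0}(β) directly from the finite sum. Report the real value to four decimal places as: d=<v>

d=0.4553

d^2_{-1,0}(β=0.4192) via Wigner's sum:
With c≡cos(β/2)=0.978114 and s≡sin(β/2)=0.208069, N=[1·6·2·2]^{1/2}=4.898979
The bounds max(0,m−m')=1 and min(l+m,l−m')=2 give 2 terms
  k=1: (−1)^0·4.8990/(2)·0.9781^3·0.2081^1 = +0.476926
  k=2: (−1)^1·4.8990/(2)·0.9781^1·0.2081^3 = -0.021582
d^2_{-1,0}(0.4192) = +0.476926 -0.021582 = +0.455344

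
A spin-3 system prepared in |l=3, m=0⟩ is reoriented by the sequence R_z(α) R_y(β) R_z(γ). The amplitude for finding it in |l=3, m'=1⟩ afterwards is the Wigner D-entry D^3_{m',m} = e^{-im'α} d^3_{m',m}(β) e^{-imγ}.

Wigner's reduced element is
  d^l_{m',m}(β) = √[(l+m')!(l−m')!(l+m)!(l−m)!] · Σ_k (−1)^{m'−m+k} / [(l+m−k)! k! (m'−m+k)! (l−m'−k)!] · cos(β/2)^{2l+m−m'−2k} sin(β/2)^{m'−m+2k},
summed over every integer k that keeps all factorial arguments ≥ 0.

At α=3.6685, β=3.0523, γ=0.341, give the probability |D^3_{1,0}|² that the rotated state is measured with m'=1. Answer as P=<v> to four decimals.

Split into d^3_{1,0}(β=3.0523) × two z-phases.
With c≡cos(β/2)=0.044631 and s≡sin(β/2)=0.999004, N=[24·2·6·6]^{1/2}=41.569219
The bounds max(0,m−m')=0 and min(l+m,l−m')=2 give 3 terms
  k=0: (−1)^1·41.5692/(12)·0.0446^5·0.9990^1 = -0.000001
  k=1: (−1)^2·41.5692/(4)·0.0446^3·0.9990^3 = +0.000921
  k=2: (−1)^3·41.5692/(12)·0.0446^1·0.9990^5 = -0.153839
d^3_{1,0}(3.0523) = -0.000001 +0.000921 -0.153839 = -0.152919
|D^3_{1,0}|² = |d^3_{1,0}(β)|² = (-0.152919)² = 0.023384 (the z-rotation phases have unit modulus)

P=0.0234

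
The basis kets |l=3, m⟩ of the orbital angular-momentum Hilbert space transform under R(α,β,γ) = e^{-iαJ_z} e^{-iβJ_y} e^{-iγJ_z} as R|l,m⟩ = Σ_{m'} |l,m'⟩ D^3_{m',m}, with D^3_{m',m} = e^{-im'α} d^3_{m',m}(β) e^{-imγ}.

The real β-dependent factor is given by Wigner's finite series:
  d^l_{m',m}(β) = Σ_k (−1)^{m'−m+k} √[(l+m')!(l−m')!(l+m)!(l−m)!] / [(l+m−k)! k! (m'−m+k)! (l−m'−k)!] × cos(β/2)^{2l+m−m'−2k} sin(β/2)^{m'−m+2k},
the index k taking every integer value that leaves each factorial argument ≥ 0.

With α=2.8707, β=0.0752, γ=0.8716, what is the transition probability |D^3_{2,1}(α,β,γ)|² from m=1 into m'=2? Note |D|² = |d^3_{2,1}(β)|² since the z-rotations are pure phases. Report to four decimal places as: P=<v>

Split into d^3_{2,1}(β=0.0752) × two z-phases.
c=cos(0.0752/2)=0.999293, s=sin(0.0752/2)=0.037591; N=√[120·1·24·2]=75.894664
Admissible k: 0..1 (factorial args all ≥0)
  k=0: (−1)^1·75.8947/(24)·0.9993^5·0.0376^1 = -0.118454
  k=1: (−1)^2·75.8947/(12)·0.9993^3·0.0376^3 = +0.000335
d^3_{2,1}(0.0752) = -0.118454 +0.000335 = -0.118119
|D^3_{2,1}|² = |d^3_{2,1}(β)|² = (-0.118119)² = 0.013952 (the z-rotation phases have unit modulus)

P=0.0140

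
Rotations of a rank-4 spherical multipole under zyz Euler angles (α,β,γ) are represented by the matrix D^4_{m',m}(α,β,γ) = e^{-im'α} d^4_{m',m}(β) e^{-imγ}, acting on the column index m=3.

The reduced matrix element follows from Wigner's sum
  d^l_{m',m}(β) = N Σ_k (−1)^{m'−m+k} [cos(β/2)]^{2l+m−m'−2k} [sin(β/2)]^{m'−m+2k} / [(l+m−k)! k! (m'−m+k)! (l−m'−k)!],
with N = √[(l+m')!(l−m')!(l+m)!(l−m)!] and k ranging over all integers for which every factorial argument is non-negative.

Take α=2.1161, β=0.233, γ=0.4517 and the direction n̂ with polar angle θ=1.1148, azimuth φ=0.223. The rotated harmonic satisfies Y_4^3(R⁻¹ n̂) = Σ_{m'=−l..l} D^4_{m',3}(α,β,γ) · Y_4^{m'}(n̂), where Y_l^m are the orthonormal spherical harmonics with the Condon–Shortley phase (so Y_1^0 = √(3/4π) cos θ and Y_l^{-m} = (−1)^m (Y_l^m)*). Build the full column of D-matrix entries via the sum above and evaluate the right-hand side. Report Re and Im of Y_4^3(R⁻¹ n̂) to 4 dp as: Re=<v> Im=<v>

Need the full column D^4_{m',3} for m'=−4..4 at α=2.1161, β=0.233, γ=0.4517.
cos(β/2)=0.993222, sin(β/2)=0.116237
d^4_{-4,3}: single k=7 term ⇒ +0.000001;  D = +0.000001+0.000001i
d^4_{-3,3}: k∈[6..7] ⇒ +0.000017 -0.000000 = +0.000017;  D = +0.000005-0.000016i
d^4_{-2,3}: k∈[5..6] ⇒ +0.000233 -0.000001 = +0.000232;  D = -0.000224+0.000061i
d^4_{-1,3}: k∈[4..5] ⇒ +0.002350 -0.000019 = +0.002331;  D = +0.001688+0.001607i
d^4_{0,3}: k∈[3..4] ⇒ +0.017961 -0.000246 = +0.017715;  D = +0.003791-0.017304i
d^4_{1,3}: k∈[2..3] ⇒ +0.102952 -0.002350 = +0.100602;  D = -0.095186+0.032562i
d^4_{2,3}: k∈[1..2] ⇒ +0.414696 -0.017039 = +0.397657;  D = +0.305196+0.254924i
d^4_{3,3}: k∈[0..1] ⇒ +0.947042 -0.090795 = +0.856247;  D = +0.128448-0.846558i
d^4_{4,3}: single k=0 term ⇒ -0.313481;  D = +0.289375-0.120550i
Y_4^{m'}(θ=1.1148,φ=0.223) and Σ D·Y over m':
  (+0.0000+0.0000i)·(+0.1805-0.2238i)  (+0.0000-0.0000i)·(+0.3129-0.2474i)  (-0.0002+0.0001i)·(+0.0869-0.0416i)  (+0.0017+0.0016i)·(-0.2996+0.0679i)  (+0.0038-0.0173i)·(-0.1588+0.0000i)  (-0.0952+0.0326i)·(+0.2996+0.0679i)  (+0.3052+0.2549i)·(+0.0869+0.0416i)  (+0.1284-0.8466i)·(-0.3129-0.2474i)  (+0.2894-0.1205i)·(+0.1805+0.2238i)
Y_4^3(R⁻¹ n̂) = -0.186440+0.316655i

Re=-0.1864 Im=0.3167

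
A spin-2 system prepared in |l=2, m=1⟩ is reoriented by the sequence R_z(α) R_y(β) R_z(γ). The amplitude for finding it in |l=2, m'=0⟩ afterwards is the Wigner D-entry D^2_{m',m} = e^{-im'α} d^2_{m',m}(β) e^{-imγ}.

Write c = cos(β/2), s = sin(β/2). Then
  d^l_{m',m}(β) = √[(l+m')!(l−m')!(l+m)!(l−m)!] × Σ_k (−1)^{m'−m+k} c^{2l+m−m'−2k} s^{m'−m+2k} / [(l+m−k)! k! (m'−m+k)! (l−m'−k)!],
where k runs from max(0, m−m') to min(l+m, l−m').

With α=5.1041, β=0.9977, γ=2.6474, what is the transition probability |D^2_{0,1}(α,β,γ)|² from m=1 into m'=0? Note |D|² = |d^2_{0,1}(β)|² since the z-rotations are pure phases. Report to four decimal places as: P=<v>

First d^2_{0,1}(β=0.9977), then the phase factors e^{-i(0)α} and e^{-i(1)γ}:
c=cos(0.9977/2)=0.878133, s=sin(0.9977/2)=0.478416; N=√[2·2·6·1]=4.898979
The bounds max(0,m−m')=1 and min(l+m,l−m')=2 give 2 terms
  k=1: (−1)^0·4.8990/(2)·0.8781^3·0.4784^1 = +0.793529
  k=2: (−1)^1·4.8990/(2)·0.8781^1·0.4784^3 = -0.235534
d^2_{0,1}(0.9977) = +0.793529 -0.235534 = +0.557995
|D^2_{0,1}|² = |d^2_{0,1}(β)|² = (+0.557995)² = 0.311358 (the z-rotation phases have unit modulus)

P=0.3114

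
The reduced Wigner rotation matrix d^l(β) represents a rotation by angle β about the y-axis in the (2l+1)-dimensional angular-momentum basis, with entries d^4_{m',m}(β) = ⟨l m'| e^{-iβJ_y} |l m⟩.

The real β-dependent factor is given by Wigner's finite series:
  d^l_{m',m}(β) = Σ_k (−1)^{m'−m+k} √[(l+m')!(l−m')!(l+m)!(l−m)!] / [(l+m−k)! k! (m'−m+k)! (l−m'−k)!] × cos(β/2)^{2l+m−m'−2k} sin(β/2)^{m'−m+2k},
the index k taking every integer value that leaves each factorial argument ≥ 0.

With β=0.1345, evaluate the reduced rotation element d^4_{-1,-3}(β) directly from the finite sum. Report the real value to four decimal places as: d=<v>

d^4_{-1,-3}(β=0.1345) via Wigner's sum:
c=cos(0.1345/2)=0.997740, s=sin(0.1345/2)=0.067199; N=√[6·120·1·5040]=1904.940944
Admissible k: 0..1 (factorial args all ≥0)
  k=0: (−1)^2·1904.9409/(240)·0.9977^6·0.0672^2 = +0.035359
  k=1: (−1)^3·1904.9409/(144)·0.9977^4·0.0672^4 = -0.000267
d^4_{-1,-3}(0.1345) = +0.035359 -0.000267 = +0.035092

d=0.0351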